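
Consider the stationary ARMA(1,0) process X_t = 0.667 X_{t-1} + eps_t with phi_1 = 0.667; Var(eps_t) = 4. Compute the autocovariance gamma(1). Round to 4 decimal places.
\gamma(1) = 4.8062

Multiply the model equation by X_{t-k} and take expectations. With theta_0 = psi_0 = 1 and psi_j the MA(infinity) weights, this gives
  gamma(k) - sum_i phi_i gamma(k-i) = c_k,
  c_k = sigma^2 * sum_{j=k..q} theta_j psi_{j-k}   (c_k = 0 for k > q),
using gamma(-m) = gamma(m).
Pure AR (q = 0): c_0 = sigma^2 = 4, c_k = 0 for k >= 1.
Equations for k = 0 and k = 1 (AR order 1):
  gamma(0) = phi_1 gamma(1) + c_0
  gamma(1) = phi_1 gamma(0) + c_1
Substituting the second into the first: gamma(0) (1 - phi_1^2) = c_0 + phi_1 c_1, so
  gamma(0) = c_0 / (1 - phi_1^2) = 4 / (1 - (0.667)^2) = 4 / 0.555111 = 7.205766.
  gamma(1) = phi_1 gamma(0) = (0.667)(7.205766) = 4.806246.
Therefore gamma(1) = 4.8062 (to 4 decimal places).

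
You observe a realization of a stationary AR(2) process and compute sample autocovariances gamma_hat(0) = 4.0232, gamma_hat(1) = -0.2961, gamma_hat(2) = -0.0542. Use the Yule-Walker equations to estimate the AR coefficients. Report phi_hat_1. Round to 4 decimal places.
\hat\phi_{1} = -0.0750

The Yule-Walker equations for an AR(p) process read, in matrix form,
  Gamma_p phi = r_p,   with   (Gamma_p)_{ij} = gamma(|i - j|),
                       (r_p)_i = gamma(i),   i,j = 1..p.
Substitute the sample gammas (Toeplitz matrix and right-hand side of size 2):
  Gamma_p = [[4.0232, -0.2961], [-0.2961, 4.0232]]
  r_p     = [-0.2961, -0.0542]
Written out:
  4.0232 phi_1 - 0.2961 phi_2 = -0.2961
  -0.2961 phi_1 + 4.0232 phi_2 = -0.0542
Solve by Cramer's rule:
  det = gamma(0)^2 - gamma(1)^2 = (4.0232)^2 - (-0.2961)^2 = 16.18613824 - 0.08767521 = 16.09846303
  phi_hat_1 = [gamma(1) gamma(0) - gamma(1) gamma(2)] / det = [(-0.2961)(4.0232) - (-0.2961)(-0.0542)] / 16.09846303 = -1.20731814 / 16.09846303 = -0.075
  phi_hat_2 = [gamma(0) gamma(2) - gamma(1)^2] / det = [(4.0232)(-0.0542) - (-0.2961)^2] / 16.09846303 = -0.30573265 / 16.09846303 = -0.019
So phi_hat = [-0.0750, -0.0190].
Therefore phi_hat_1 = -0.0750.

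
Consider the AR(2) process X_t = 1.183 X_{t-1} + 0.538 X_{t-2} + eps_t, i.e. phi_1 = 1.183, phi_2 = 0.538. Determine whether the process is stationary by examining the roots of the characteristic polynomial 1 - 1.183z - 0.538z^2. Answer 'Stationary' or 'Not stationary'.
\text{Not stationary}

The AR(p) characteristic polynomial is P(z) = 1 - 1.183z - 0.538z^2.
Stationarity requires all roots to lie outside the unit circle, i.e. |z| > 1 for every root.
Set 1 + (-1.183) z + (-0.538) z^2 = 0, i.e. a z^2 + b z + c = 0 with a = -0.538, b = -1.183, c = 1.
Discriminant D = b^2 - 4ac = (-1.183)^2 - 4*(-0.538)*1 = 1.399489 - (-2.152) = 3.551489.
D >= 0, so the roots are real: z = (-b +/- sqrt(D)) / (2a) = (1.183 +/- 1.884539) / (-1.076).
  z_1 = (1.183 + 1.884539) / (-1.076) = -2.8509,   |z_1| = 2.8509.
  z_2 = (1.183 - 1.884539) / (-1.076) = 0.652,   |z_2| = 0.652.
Moduli of all roots: 2.8509, 0.6520.
All moduli strictly greater than 1? No.
Verdict: Not stationary.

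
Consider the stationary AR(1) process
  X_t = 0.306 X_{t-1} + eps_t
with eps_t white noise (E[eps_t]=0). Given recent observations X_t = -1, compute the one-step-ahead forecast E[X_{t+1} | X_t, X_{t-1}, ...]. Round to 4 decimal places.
E[X_{t+1} \mid \mathcal F_t] = -0.3060

For an AR(p) model X_t = c + sum_i phi_i X_{t-i} + eps_t, the
one-step-ahead conditional mean is
  E[X_{t+1} | X_t, ...] = c + sum_i phi_i X_{t+1-i}.
Substitute known values:
  E[X_{t+1} | ...] = (0.306) * (-1)
                   = -0.3060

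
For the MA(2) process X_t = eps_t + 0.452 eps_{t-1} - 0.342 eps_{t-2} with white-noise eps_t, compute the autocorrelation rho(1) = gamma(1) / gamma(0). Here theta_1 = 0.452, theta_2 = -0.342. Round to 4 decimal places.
\rho(1) = 0.2251

For an MA(q) process with theta_0 = 1, the autocovariance is
  gamma(k) = sigma^2 * sum_{i=0..q-k} theta_i * theta_{i+k},
and rho(k) = gamma(k) / gamma(0). Sigma^2 cancels.
  numerator   = (1)*(0.452) + (0.452)*(-0.342) = 0.297416.
  denominator = (1)^2 + (0.452)^2 + (-0.342)^2 = 1.321268.
  rho(1) = 0.297416 / 1.321268 = 0.2251.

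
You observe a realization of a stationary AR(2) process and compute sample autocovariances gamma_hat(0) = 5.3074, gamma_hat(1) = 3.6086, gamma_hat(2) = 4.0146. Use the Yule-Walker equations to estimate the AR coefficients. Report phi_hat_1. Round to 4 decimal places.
\hat\phi_{1} = 0.3080

The Yule-Walker equations for an AR(p) process read, in matrix form,
  Gamma_p phi = r_p,   with   (Gamma_p)_{ij} = gamma(|i - j|),
                       (r_p)_i = gamma(i),   i,j = 1..p.
Substitute the sample gammas (Toeplitz matrix and right-hand side of size 2):
  Gamma_p = [[5.3074, 3.6086], [3.6086, 5.3074]]
  r_p     = [3.6086, 4.0146]
Written out:
  5.3074 phi_1 + 3.6086 phi_2 = 3.6086
  3.6086 phi_1 + 5.3074 phi_2 = 4.0146
Solve by Cramer's rule:
  det = gamma(0)^2 - gamma(1)^2 = (5.3074)^2 - (3.6086)^2 = 28.16849476 - 13.02199396 = 15.1465008
  phi_hat_1 = [gamma(1) gamma(0) - gamma(1) gamma(2)] / det = [(3.6086)(5.3074) - (3.6086)(4.0146)] / 15.1465008 = 4.66519808 / 15.1465008 = 0.308
  phi_hat_2 = [gamma(0) gamma(2) - gamma(1)^2] / det = [(5.3074)(4.0146) - (3.6086)^2] / 15.1465008 = 8.28509408 / 15.1465008 = 0.547
So phi_hat = [0.3080, 0.5470].
Therefore phi_hat_1 = 0.3080.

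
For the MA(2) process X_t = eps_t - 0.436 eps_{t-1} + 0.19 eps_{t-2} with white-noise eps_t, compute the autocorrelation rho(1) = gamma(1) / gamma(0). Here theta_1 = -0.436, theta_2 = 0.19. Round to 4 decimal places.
\rho(1) = -0.4231

For an MA(q) process with theta_0 = 1, the autocovariance is
  gamma(k) = sigma^2 * sum_{i=0..q-k} theta_i * theta_{i+k},
and rho(k) = gamma(k) / gamma(0). Sigma^2 cancels.
  numerator   = (1)*(-0.436) + (-0.436)*(0.19) = -0.51884.
  denominator = (1)^2 + (-0.436)^2 + (0.19)^2 = 1.226196.
  rho(1) = -0.51884 / 1.226196 = -0.4231.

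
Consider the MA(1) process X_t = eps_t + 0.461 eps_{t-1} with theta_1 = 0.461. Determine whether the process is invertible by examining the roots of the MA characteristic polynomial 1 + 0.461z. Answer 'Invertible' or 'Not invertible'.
\text{Invertible}

The MA(q) characteristic polynomial is P(z) = 1 + 0.461z.
Invertibility requires all roots to lie outside the unit circle, i.e. |z| > 1 for every root.
This is linear in z: 1 + (0.461) z = 0  =>  z = -1/(0.461) = -2.169197,  |z| = 2.169197.
Moduli of all roots: 2.1692.
All moduli strictly greater than 1? Yes.
Verdict: Invertible.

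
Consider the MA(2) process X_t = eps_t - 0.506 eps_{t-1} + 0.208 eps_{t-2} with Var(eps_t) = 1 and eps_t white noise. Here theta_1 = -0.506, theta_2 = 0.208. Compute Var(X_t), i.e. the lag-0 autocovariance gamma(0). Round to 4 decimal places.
\gamma(0) = 1.2993

For an MA(q) process X_t = eps_t + sum_i theta_i eps_{t-i} with
Var(eps_t) = sigma^2, the variance is
  gamma(0) = sigma^2 * (1 + sum_i theta_i^2).
  sum_i theta_i^2 = (-0.506)^2 + (0.208)^2 = 0.256036 + 0.043264 = 0.2993.
  gamma(0) = 1 * (1 + 0.2993) = 1 * 1.2993 = 1.2993.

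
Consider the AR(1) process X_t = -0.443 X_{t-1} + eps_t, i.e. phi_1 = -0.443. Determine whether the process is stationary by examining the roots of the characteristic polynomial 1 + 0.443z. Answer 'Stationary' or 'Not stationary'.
\text{Stationary}

The AR(p) characteristic polynomial is P(z) = 1 + 0.443z.
Stationarity requires all roots to lie outside the unit circle, i.e. |z| > 1 for every root.
This is linear in z: 1 + (0.443) z = 0  =>  z = -1/(0.443) = -2.257336,  |z| = 2.257336.
Moduli of all roots: 2.2573.
All moduli strictly greater than 1? Yes.
Verdict: Stationary.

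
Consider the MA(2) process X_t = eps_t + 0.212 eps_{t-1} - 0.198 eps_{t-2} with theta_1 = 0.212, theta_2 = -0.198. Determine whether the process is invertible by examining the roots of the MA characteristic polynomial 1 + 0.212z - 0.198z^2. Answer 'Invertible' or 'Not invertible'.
\text{Invertible}

The MA(q) characteristic polynomial is P(z) = 1 + 0.212z - 0.198z^2.
Invertibility requires all roots to lie outside the unit circle, i.e. |z| > 1 for every root.
Set 1 + (0.212) z + (-0.198) z^2 = 0, i.e. a z^2 + b z + c = 0 with a = -0.198, b = 0.212, c = 1.
Discriminant D = b^2 - 4ac = (0.212)^2 - 4*(-0.198)*1 = 0.044944 - (-0.792) = 0.836944.
D >= 0, so the roots are real: z = (-b +/- sqrt(D)) / (2a) = (-0.212 +/- 0.914846) / (-0.396).
  z_1 = (-0.212 + 0.914846) / (-0.396) = -1.7749,   |z_1| = 1.7749.
  z_2 = (-0.212 - 0.914846) / (-0.396) = 2.8456,   |z_2| = 2.8456.
Moduli of all roots: 1.7749, 2.8456.
All moduli strictly greater than 1? Yes.
Verdict: Invertible.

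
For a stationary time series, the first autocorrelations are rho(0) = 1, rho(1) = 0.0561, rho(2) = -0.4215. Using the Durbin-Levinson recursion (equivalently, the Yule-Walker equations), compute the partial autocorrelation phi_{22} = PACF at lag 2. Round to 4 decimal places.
\phi_{22} = -0.4260

The PACF at lag k is phi_{kk}, the last component of the solution
to the Yule-Walker system G_k phi = r_k where
  (G_k)_{ij} = rho(|i - j|), (r_k)_i = rho(i), i,j = 1..k.
Equivalently, Durbin-Levinson gives phi_{kk} iteratively:
  phi_{11} = rho(1)
  phi_{kk} = [rho(k) - sum_{j=1..k-1} phi_{k-1,j} rho(k-j)]
            / [1 - sum_{j=1..k-1} phi_{k-1,j} rho(j)],
  phi_{k,j} = phi_{k-1,j} - phi_{kk} phi_{k-1,k-j},  j = 1..k-1.
Step k = 1:
  phi_11 = rho(1) = 0.0561.
Step k = 2:
  phi_22 = [rho(2) - phi_11 rho(1)] / [1 - phi_11 rho(1)] = [-0.4215 - (0.0561)(0.0561)] / [1 - (0.0561)(0.0561)]
         = -0.42464721 / 0.99685279 = -0.426.
Therefore phi_{22} = -0.4260.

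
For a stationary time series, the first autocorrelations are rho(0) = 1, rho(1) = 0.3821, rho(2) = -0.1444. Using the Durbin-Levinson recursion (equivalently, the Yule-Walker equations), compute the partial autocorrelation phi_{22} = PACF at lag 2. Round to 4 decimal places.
\phi_{22} = -0.3400

The PACF at lag k is phi_{kk}, the last component of the solution
to the Yule-Walker system G_k phi = r_k where
  (G_k)_{ij} = rho(|i - j|), (r_k)_i = rho(i), i,j = 1..k.
Equivalently, Durbin-Levinson gives phi_{kk} iteratively:
  phi_{11} = rho(1)
  phi_{kk} = [rho(k) - sum_{j=1..k-1} phi_{k-1,j} rho(k-j)]
            / [1 - sum_{j=1..k-1} phi_{k-1,j} rho(j)],
  phi_{k,j} = phi_{k-1,j} - phi_{kk} phi_{k-1,k-j},  j = 1..k-1.
Step k = 1:
  phi_11 = rho(1) = 0.3821.
Step k = 2:
  phi_22 = [rho(2) - phi_11 rho(1)] / [1 - phi_11 rho(1)] = [-0.1444 - (0.3821)(0.3821)] / [1 - (0.3821)(0.3821)]
         = -0.29040041 / 0.85399959 = -0.34.
Therefore phi_{22} = -0.3400.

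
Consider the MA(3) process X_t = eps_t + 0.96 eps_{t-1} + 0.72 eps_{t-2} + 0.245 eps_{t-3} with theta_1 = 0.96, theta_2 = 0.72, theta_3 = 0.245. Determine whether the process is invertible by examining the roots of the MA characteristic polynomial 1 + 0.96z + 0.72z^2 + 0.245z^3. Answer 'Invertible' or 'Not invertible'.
\text{Invertible}

The MA(q) characteristic polynomial is P(z) = 1 + 0.96z + 0.72z^2 + 0.245z^3.
Invertibility requires all roots to lie outside the unit circle, i.e. |z| > 1 for every root.
Degree 3: look for a simple real root z0 first, then factor out (1 - z/z0) and solve the remaining quadratic.
Testing z0 = -2: P(-2) = 1 + (0.96)(-2) + (0.72)(-2)^2 + (0.245)(-2)^3
  = 1 + (-1.92) + (2.88) + (-1.96) = 0.  So z_0 = -2 is a root, |z_0| = 2.
Divide out the factor (1 + 0.5 z) = (1 - z/z0) (since 1/z0 = -0.5):
  P(z) = (1 + 0.5 z)(1 + (0.46) z + (0.49) z^2)
  [check: z-coef 0.46 - (-0.5) = 0.96; z^2-coef 0.49 - (-0.5)(0.46) = 0.72; z^3-coef -(-0.5)(0.49) = 0.245.]
Remaining roots from the quadratic factor 1 + (0.46) z + (0.49) z^2:
  Set 1 + (0.46) z + (0.49) z^2 = 0, i.e. a z^2 + b z + c = 0 with a = 0.49, b = 0.46, c = 1.
  Discriminant D = b^2 - 4ac = (0.46)^2 - 4*(0.49)*1 = 0.2116 - (1.96) = -1.7484.
  D < 0, so the roots are the complex-conjugate pair z = (-b +/- i sqrt(-D)) / (2a) = -0.4694 +/- 1.3493i.
  For a conjugate pair |z|^2 = z * conj(z) = (product of roots) = c/a = 1/(0.49) = 2.040816, so |z| = sqrt(2.040816) = 1.4286 for both roots.
Moduli of all roots: 2.0000, 1.4286, 1.4286.
All moduli strictly greater than 1? Yes.
Verdict: Invertible.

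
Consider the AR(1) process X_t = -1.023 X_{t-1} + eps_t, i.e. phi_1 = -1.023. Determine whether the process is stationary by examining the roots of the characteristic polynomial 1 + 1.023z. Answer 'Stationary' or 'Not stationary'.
\text{Not stationary}

The AR(p) characteristic polynomial is P(z) = 1 + 1.023z.
Stationarity requires all roots to lie outside the unit circle, i.e. |z| > 1 for every root.
This is linear in z: 1 + (1.023) z = 0  =>  z = -1/(1.023) = -0.977517,  |z| = 0.977517.
Moduli of all roots: 0.9775.
All moduli strictly greater than 1? No.
Verdict: Not stationary.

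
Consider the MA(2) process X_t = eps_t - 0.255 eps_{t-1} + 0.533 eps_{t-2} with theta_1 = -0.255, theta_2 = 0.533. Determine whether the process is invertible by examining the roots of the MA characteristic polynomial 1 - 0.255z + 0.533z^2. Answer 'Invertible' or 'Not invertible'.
\text{Invertible}

The MA(q) characteristic polynomial is P(z) = 1 - 0.255z + 0.533z^2.
Invertibility requires all roots to lie outside the unit circle, i.e. |z| > 1 for every root.
Set 1 + (-0.255) z + (0.533) z^2 = 0, i.e. a z^2 + b z + c = 0 with a = 0.533, b = -0.255, c = 1.
Discriminant D = b^2 - 4ac = (-0.255)^2 - 4*(0.533)*1 = 0.065025 - (2.132) = -2.066975.
D < 0, so the roots are the complex-conjugate pair z = (-b +/- i sqrt(-D)) / (2a) = 0.2392 +/- 1.3487i.
For a conjugate pair |z|^2 = z * conj(z) = (product of roots) = c/a = 1/(0.533) = 1.876173, so |z| = sqrt(1.876173) = 1.3697 for both roots.
Moduli of all roots: 1.3697, 1.3697.
All moduli strictly greater than 1? Yes.
Verdict: Invertible.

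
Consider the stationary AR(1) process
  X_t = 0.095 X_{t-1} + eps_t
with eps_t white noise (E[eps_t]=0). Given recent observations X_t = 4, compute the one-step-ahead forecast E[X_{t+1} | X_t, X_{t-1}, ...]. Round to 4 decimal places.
E[X_{t+1} \mid \mathcal F_t] = 0.3800

For an AR(p) model X_t = c + sum_i phi_i X_{t-i} + eps_t, the
one-step-ahead conditional mean is
  E[X_{t+1} | X_t, ...] = c + sum_i phi_i X_{t+1-i}.
Substitute known values:
  E[X_{t+1} | ...] = (0.095) * (4)
                   = 0.3800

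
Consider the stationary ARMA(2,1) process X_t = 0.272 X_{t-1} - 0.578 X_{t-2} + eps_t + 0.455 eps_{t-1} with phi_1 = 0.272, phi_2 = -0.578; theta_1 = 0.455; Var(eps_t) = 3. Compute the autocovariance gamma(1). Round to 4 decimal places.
\gamma(1) = 1.9566

Multiply the model equation by X_{t-k} and take expectations. With theta_0 = psi_0 = 1 and psi_j the MA(infinity) weights, this gives
  gamma(k) - sum_i phi_i gamma(k-i) = c_k,
  c_k = sigma^2 * sum_{j=k..q} theta_j psi_{j-k}   (c_k = 0 for k > q),
using gamma(-m) = gamma(m).
psi-weights needed (psi_j = theta_j + sum_i phi_i psi_{j-i}):
  psi_1 = theta_1 + phi_1 = 0.455 + (0.272) = 0.727
Right-hand sides:
  c_0 = sigma^2 (1 + theta_1 psi_1) = 3 * (1 + (0.455)(0.727)) = 3 * 1.330785 = 3.992355
  c_1 = sigma^2 theta_1 = 3 * (0.455) = 1.365
  c_2 = 0
Equations for k = 0, 1, 2 (AR order 2, c_2 = 0):
  (E0) gamma(0) = phi_1 gamma(1) + phi_2 gamma(2) + c_0
  (E1) gamma(1) = phi_1 gamma(0) + phi_2 gamma(1) + c_1
  (E2) gamma(2) = phi_1 gamma(1) + phi_2 gamma(0)
From (E1): gamma(1) = A gamma(0) + B with
  A = phi_1 / (1 - phi_2) = 0.272 / 1.578 = 0.17237,   B = c_1 / (1 - phi_2) = 1.365 / 1.578 = 0.865019.
Insert (E2) into (E0): gamma(0) (1 - phi_2^2) = phi_1 (1 + phi_2) gamma(1) + c_0.
  phi_1 (1 + phi_2) = (0.272)(0.422) = 0.114784,   1 - phi_2^2 = 0.665916.
Replace gamma(1) by A gamma(0) + B and collect gamma(0):
  gamma(0) [0.665916 - (0.114784)(0.17237)] = (0.114784)(0.865019) + 3.992355
  gamma(0) * 0.646131 = 4.091645
  gamma(0) = 4.091645 / 0.646131 = 6.332535.
  gamma(1) = A gamma(0) + B = (0.17237)(6.332535) + (0.865019) = 1.956559.
Therefore gamma(1) = 1.9566 (to 4 decimal places).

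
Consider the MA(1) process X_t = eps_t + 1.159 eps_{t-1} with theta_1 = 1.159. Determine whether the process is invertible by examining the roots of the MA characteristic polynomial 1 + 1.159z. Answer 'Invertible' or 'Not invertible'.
\text{Not invertible}

The MA(q) characteristic polynomial is P(z) = 1 + 1.159z.
Invertibility requires all roots to lie outside the unit circle, i.e. |z| > 1 for every root.
This is linear in z: 1 + (1.159) z = 0  =>  z = -1/(1.159) = -0.862813,  |z| = 0.862813.
Moduli of all roots: 0.8628.
All moduli strictly greater than 1? No.
Verdict: Not invertible.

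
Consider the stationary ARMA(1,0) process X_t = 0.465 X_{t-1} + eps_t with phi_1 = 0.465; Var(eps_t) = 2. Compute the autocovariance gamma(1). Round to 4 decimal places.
\gamma(1) = 1.1866

Multiply the model equation by X_{t-k} and take expectations. With theta_0 = psi_0 = 1 and psi_j the MA(infinity) weights, this gives
  gamma(k) - sum_i phi_i gamma(k-i) = c_k,
  c_k = sigma^2 * sum_{j=k..q} theta_j psi_{j-k}   (c_k = 0 for k > q),
using gamma(-m) = gamma(m).
Pure AR (q = 0): c_0 = sigma^2 = 2, c_k = 0 for k >= 1.
Equations for k = 0 and k = 1 (AR order 1):
  gamma(0) = phi_1 gamma(1) + c_0
  gamma(1) = phi_1 gamma(0) + c_1
Substituting the second into the first: gamma(0) (1 - phi_1^2) = c_0 + phi_1 c_1, so
  gamma(0) = c_0 / (1 - phi_1^2) = 2 / (1 - (0.465)^2) = 2 / 0.783775 = 2.551753.
  gamma(1) = phi_1 gamma(0) = (0.465)(2.551753) = 1.186565.
Therefore gamma(1) = 1.1866 (to 4 decimal places).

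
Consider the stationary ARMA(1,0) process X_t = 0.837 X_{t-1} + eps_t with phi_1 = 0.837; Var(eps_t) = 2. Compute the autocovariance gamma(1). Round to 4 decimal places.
\gamma(1) = 5.5906

Multiply the model equation by X_{t-k} and take expectations. With theta_0 = psi_0 = 1 and psi_j the MA(infinity) weights, this gives
  gamma(k) - sum_i phi_i gamma(k-i) = c_k,
  c_k = sigma^2 * sum_{j=k..q} theta_j psi_{j-k}   (c_k = 0 for k > q),
using gamma(-m) = gamma(m).
Pure AR (q = 0): c_0 = sigma^2 = 2, c_k = 0 for k >= 1.
Equations for k = 0 and k = 1 (AR order 1):
  gamma(0) = phi_1 gamma(1) + c_0
  gamma(1) = phi_1 gamma(0) + c_1
Substituting the second into the first: gamma(0) (1 - phi_1^2) = c_0 + phi_1 c_1, so
  gamma(0) = c_0 / (1 - phi_1^2) = 2 / (1 - (0.837)^2) = 2 / 0.299431 = 6.679335.
  gamma(1) = phi_1 gamma(0) = (0.837)(6.679335) = 5.590604.
Therefore gamma(1) = 5.5906 (to 4 decimal places).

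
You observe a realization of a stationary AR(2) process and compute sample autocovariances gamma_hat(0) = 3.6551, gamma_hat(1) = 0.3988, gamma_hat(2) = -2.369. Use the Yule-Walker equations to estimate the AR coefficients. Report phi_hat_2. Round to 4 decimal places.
\hat\phi_{2} = -0.6680

The Yule-Walker equations for an AR(p) process read, in matrix form,
  Gamma_p phi = r_p,   with   (Gamma_p)_{ij} = gamma(|i - j|),
                       (r_p)_i = gamma(i),   i,j = 1..p.
Substitute the sample gammas (Toeplitz matrix and right-hand side of size 2):
  Gamma_p = [[3.6551, 0.3988], [0.3988, 3.6551]]
  r_p     = [0.3988, -2.369]
Written out:
  3.6551 phi_1 + 0.3988 phi_2 = 0.3988
  0.3988 phi_1 + 3.6551 phi_2 = -2.369
Solve by Cramer's rule:
  det = gamma(0)^2 - gamma(1)^2 = (3.6551)^2 - (0.3988)^2 = 13.35975601 - 0.15904144 = 13.20071457
  phi_hat_1 = [gamma(1) gamma(0) - gamma(1) gamma(2)] / det = [(0.3988)(3.6551) - (0.3988)(-2.369)] / 13.20071457 = 2.40241108 / 13.20071457 = 0.182
  phi_hat_2 = [gamma(0) gamma(2) - gamma(1)^2] / det = [(3.6551)(-2.369) - (0.3988)^2] / 13.20071457 = -8.81797334 / 13.20071457 = -0.668
So phi_hat = [0.1820, -0.6680].
Therefore phi_hat_2 = -0.6680.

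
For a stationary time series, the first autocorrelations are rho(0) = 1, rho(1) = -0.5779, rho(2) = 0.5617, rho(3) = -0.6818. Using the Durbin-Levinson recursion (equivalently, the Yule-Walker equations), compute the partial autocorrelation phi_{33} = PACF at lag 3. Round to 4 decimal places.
\phi_{33} = -0.4601

The PACF at lag k is phi_{kk}, the last component of the solution
to the Yule-Walker system G_k phi = r_k where
  (G_k)_{ij} = rho(|i - j|), (r_k)_i = rho(i), i,j = 1..k.
Equivalently, Durbin-Levinson gives phi_{kk} iteratively:
  phi_{11} = rho(1)
  phi_{kk} = [rho(k) - sum_{j=1..k-1} phi_{k-1,j} rho(k-j)]
            / [1 - sum_{j=1..k-1} phi_{k-1,j} rho(j)],
  phi_{k,j} = phi_{k-1,j} - phi_{kk} phi_{k-1,k-j},  j = 1..k-1.
Step k = 1:
  phi_11 = rho(1) = -0.5779.
Step k = 2:
  phi_22 = [rho(2) - phi_11 rho(1)] / [1 - phi_11 rho(1)] = [0.5617 - (-0.5779)(-0.5779)] / [1 - (-0.5779)(-0.5779)]
         = 0.22773159 / 0.66603159 = 0.341923.
  Update: phi_21 = phi_11 - phi_22 phi_11 = -0.5779 - (0.341923)(-0.5779) = -0.380303.
Step k = 3:
  phi_33 = [rho(3) - phi_21 rho(2) - phi_22 rho(1)] / [1 - phi_21 rho(1) - phi_22 rho(2)]
    numerator   = -0.6818 - (-0.380303)(0.5617) - (0.341923)(-0.5779) = -0.27058665
    denominator = 1 - (-0.380303)(-0.5779) - (0.341923)(0.5617) = 0.5881649
  phi_33 = -0.27058665 / 0.5881649 = -0.4601.
Therefore phi_{33} = -0.4601.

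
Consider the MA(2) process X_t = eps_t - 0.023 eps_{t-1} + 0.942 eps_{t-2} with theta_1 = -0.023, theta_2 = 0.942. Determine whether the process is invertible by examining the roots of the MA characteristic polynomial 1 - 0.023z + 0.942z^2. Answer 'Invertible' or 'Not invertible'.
\text{Invertible}

The MA(q) characteristic polynomial is P(z) = 1 - 0.023z + 0.942z^2.
Invertibility requires all roots to lie outside the unit circle, i.e. |z| > 1 for every root.
Set 1 + (-0.023) z + (0.942) z^2 = 0, i.e. a z^2 + b z + c = 0 with a = 0.942, b = -0.023, c = 1.
Discriminant D = b^2 - 4ac = (-0.023)^2 - 4*(0.942)*1 = 0.000529 - (3.768) = -3.767471.
D < 0, so the roots are the complex-conjugate pair z = (-b +/- i sqrt(-D)) / (2a) = 0.0122 +/- 1.0303i.
For a conjugate pair |z|^2 = z * conj(z) = (product of roots) = c/a = 1/(0.942) = 1.061571, so |z| = sqrt(1.061571) = 1.0303 for both roots.
Moduli of all roots: 1.0303, 1.0303.
All moduli strictly greater than 1? Yes.
Verdict: Invertible.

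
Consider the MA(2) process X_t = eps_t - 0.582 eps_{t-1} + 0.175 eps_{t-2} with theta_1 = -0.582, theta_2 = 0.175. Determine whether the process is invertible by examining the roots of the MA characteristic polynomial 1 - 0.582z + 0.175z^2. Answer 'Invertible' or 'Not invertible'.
\text{Invertible}

The MA(q) characteristic polynomial is P(z) = 1 - 0.582z + 0.175z^2.
Invertibility requires all roots to lie outside the unit circle, i.e. |z| > 1 for every root.
Set 1 + (-0.582) z + (0.175) z^2 = 0, i.e. a z^2 + b z + c = 0 with a = 0.175, b = -0.582, c = 1.
Discriminant D = b^2 - 4ac = (-0.582)^2 - 4*(0.175)*1 = 0.338724 - (0.7) = -0.361276.
D < 0, so the roots are the complex-conjugate pair z = (-b +/- i sqrt(-D)) / (2a) = 1.6629 +/- 1.7173i.
For a conjugate pair |z|^2 = z * conj(z) = (product of roots) = c/a = 1/(0.175) = 5.714286, so |z| = sqrt(5.714286) = 2.3905 for both roots.
Moduli of all roots: 2.3905, 2.3905.
All moduli strictly greater than 1? Yes.
Verdict: Invertible.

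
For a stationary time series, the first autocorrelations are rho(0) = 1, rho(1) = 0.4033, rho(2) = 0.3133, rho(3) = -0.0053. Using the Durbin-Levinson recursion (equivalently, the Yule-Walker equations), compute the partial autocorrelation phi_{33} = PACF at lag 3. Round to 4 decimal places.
\phi_{33} = -0.2240

The PACF at lag k is phi_{kk}, the last component of the solution
to the Yule-Walker system G_k phi = r_k where
  (G_k)_{ij} = rho(|i - j|), (r_k)_i = rho(i), i,j = 1..k.
Equivalently, Durbin-Levinson gives phi_{kk} iteratively:
  phi_{11} = rho(1)
  phi_{kk} = [rho(k) - sum_{j=1..k-1} phi_{k-1,j} rho(k-j)]
            / [1 - sum_{j=1..k-1} phi_{k-1,j} rho(j)],
  phi_{k,j} = phi_{k-1,j} - phi_{kk} phi_{k-1,k-j},  j = 1..k-1.
Step k = 1:
  phi_11 = rho(1) = 0.4033.
Step k = 2:
  phi_22 = [rho(2) - phi_11 rho(1)] / [1 - phi_11 rho(1)] = [0.3133 - (0.4033)(0.4033)] / [1 - (0.4033)(0.4033)]
         = 0.15064911 / 0.83734911 = 0.179912.
  Update: phi_21 = phi_11 - phi_22 phi_11 = 0.4033 - (0.179912)(0.4033) = 0.330742.
Step k = 3:
  phi_33 = [rho(3) - phi_21 rho(2) - phi_22 rho(1)] / [1 - phi_21 rho(1) - phi_22 rho(2)]
    numerator   = -0.0053 - (0.330742)(0.3133) - (0.179912)(0.4033) = -0.1814798
    denominator = 1 - (0.330742)(0.4033) - (0.179912)(0.3133) = 0.81024554
  phi_33 = -0.1814798 / 0.81024554 = -0.224.
Therefore phi_{33} = -0.2240.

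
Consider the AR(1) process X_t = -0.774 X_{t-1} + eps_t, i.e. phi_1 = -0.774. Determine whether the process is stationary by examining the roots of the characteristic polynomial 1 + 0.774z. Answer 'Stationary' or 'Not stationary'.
\text{Stationary}

The AR(p) characteristic polynomial is P(z) = 1 + 0.774z.
Stationarity requires all roots to lie outside the unit circle, i.e. |z| > 1 for every root.
This is linear in z: 1 + (0.774) z = 0  =>  z = -1/(0.774) = -1.29199,  |z| = 1.29199.
Moduli of all roots: 1.2920.
All moduli strictly greater than 1? Yes.
Verdict: Stationary.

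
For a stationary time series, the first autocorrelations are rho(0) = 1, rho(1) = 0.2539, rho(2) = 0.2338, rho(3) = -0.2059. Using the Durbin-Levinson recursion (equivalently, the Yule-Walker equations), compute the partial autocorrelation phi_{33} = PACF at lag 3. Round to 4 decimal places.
\phi_{33} = -0.3321

The PACF at lag k is phi_{kk}, the last component of the solution
to the Yule-Walker system G_k phi = r_k where
  (G_k)_{ij} = rho(|i - j|), (r_k)_i = rho(i), i,j = 1..k.
Equivalently, Durbin-Levinson gives phi_{kk} iteratively:
  phi_{11} = rho(1)
  phi_{kk} = [rho(k) - sum_{j=1..k-1} phi_{k-1,j} rho(k-j)]
            / [1 - sum_{j=1..k-1} phi_{k-1,j} rho(j)],
  phi_{k,j} = phi_{k-1,j} - phi_{kk} phi_{k-1,k-j},  j = 1..k-1.
Step k = 1:
  phi_11 = rho(1) = 0.2539.
Step k = 2:
  phi_22 = [rho(2) - phi_11 rho(1)] / [1 - phi_11 rho(1)] = [0.2338 - (0.2539)(0.2539)] / [1 - (0.2539)(0.2539)]
         = 0.16933479 / 0.93553479 = 0.181003.
  Update: phi_21 = phi_11 - phi_22 phi_11 = 0.2539 - (0.181003)(0.2539) = 0.207943.
Step k = 3:
  phi_33 = [rho(3) - phi_21 rho(2) - phi_22 rho(1)] / [1 - phi_21 rho(1) - phi_22 rho(2)]
    numerator   = -0.2059 - (0.207943)(0.2338) - (0.181003)(0.2539) = -0.30047385
    denominator = 1 - (0.207943)(0.2539) - (0.181003)(0.2338) = 0.90488465
  phi_33 = -0.30047385 / 0.90488465 = -0.3321.
Therefore phi_{33} = -0.3321.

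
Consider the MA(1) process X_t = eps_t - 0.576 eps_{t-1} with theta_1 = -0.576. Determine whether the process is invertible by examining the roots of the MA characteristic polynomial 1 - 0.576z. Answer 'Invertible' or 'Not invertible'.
\text{Invertible}

The MA(q) characteristic polynomial is P(z) = 1 - 0.576z.
Invertibility requires all roots to lie outside the unit circle, i.e. |z| > 1 for every root.
This is linear in z: 1 + (-0.576) z = 0  =>  z = -1/(-0.576) = 1.736111,  |z| = 1.736111.
Moduli of all roots: 1.7361.
All moduli strictly greater than 1? Yes.
Verdict: Invertible.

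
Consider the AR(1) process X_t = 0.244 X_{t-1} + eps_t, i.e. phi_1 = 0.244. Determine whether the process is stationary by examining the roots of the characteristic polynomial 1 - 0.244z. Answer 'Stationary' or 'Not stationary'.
\text{Stationary}

The AR(p) characteristic polynomial is P(z) = 1 - 0.244z.
Stationarity requires all roots to lie outside the unit circle, i.e. |z| > 1 for every root.
This is linear in z: 1 + (-0.244) z = 0  =>  z = -1/(-0.244) = 4.098361,  |z| = 4.098361.
Moduli of all roots: 4.0984.
All moduli strictly greater than 1? Yes.
Verdict: Stationary.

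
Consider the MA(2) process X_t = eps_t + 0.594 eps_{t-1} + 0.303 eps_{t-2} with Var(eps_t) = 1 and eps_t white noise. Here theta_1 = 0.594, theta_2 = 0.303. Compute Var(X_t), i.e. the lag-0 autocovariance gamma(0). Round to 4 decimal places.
\gamma(0) = 1.4446

For an MA(q) process X_t = eps_t + sum_i theta_i eps_{t-i} with
Var(eps_t) = sigma^2, the variance is
  gamma(0) = sigma^2 * (1 + sum_i theta_i^2).
  sum_i theta_i^2 = (0.594)^2 + (0.303)^2 = 0.352836 + 0.091809 = 0.444645.
  gamma(0) = 1 * (1 + 0.444645) = 1 * 1.444645 = 1.444645, which rounds to 1.4446.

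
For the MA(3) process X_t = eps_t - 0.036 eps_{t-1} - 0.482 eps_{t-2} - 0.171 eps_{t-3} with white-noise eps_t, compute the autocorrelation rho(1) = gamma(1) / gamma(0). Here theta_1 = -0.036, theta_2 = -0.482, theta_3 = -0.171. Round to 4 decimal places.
\rho(1) = 0.0505

For an MA(q) process with theta_0 = 1, the autocovariance is
  gamma(k) = sigma^2 * sum_{i=0..q-k} theta_i * theta_{i+k},
and rho(k) = gamma(k) / gamma(0). Sigma^2 cancels.
  numerator   = (1)*(-0.036) + (-0.036)*(-0.482) + (-0.482)*(-0.171) = 0.063774.
  denominator = (1)^2 + (-0.036)^2 + (-0.482)^2 + (-0.171)^2 = 1.262861.
  rho(1) = 0.063774 / 1.262861 = 0.0505.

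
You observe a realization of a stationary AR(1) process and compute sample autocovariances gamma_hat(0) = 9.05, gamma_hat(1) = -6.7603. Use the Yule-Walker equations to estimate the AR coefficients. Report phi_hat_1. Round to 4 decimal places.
\hat\phi_{1} = -0.7470

The Yule-Walker equations for an AR(p) process read, in matrix form,
  Gamma_p phi = r_p,   with   (Gamma_p)_{ij} = gamma(|i - j|),
                       (r_p)_i = gamma(i),   i,j = 1..p.
Substitute the sample gammas (Toeplitz matrix and right-hand side of size 1):
  Gamma_p = [[9.05]]
  r_p     = [-6.7603]
With p = 1 this is the single equation gamma(0) phi_1 = gamma(1):
  phi_hat_1 = gamma(1) / gamma(0) = -6.7603 / 9.05 = -0.7470.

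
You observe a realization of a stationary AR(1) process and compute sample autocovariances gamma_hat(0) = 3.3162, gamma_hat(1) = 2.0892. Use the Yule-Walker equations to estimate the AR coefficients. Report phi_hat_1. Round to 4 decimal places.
\hat\phi_{1} = 0.6300

The Yule-Walker equations for an AR(p) process read, in matrix form,
  Gamma_p phi = r_p,   with   (Gamma_p)_{ij} = gamma(|i - j|),
                       (r_p)_i = gamma(i),   i,j = 1..p.
Substitute the sample gammas (Toeplitz matrix and right-hand side of size 1):
  Gamma_p = [[3.3162]]
  r_p     = [2.0892]
With p = 1 this is the single equation gamma(0) phi_1 = gamma(1):
  phi_hat_1 = gamma(1) / gamma(0) = 2.0892 / 3.3162 = 0.6300.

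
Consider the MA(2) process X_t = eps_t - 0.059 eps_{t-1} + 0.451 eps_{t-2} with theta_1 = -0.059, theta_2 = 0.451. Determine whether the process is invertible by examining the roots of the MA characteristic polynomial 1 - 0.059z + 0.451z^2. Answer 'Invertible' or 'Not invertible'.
\text{Invertible}

The MA(q) characteristic polynomial is P(z) = 1 - 0.059z + 0.451z^2.
Invertibility requires all roots to lie outside the unit circle, i.e. |z| > 1 for every root.
Set 1 + (-0.059) z + (0.451) z^2 = 0, i.e. a z^2 + b z + c = 0 with a = 0.451, b = -0.059, c = 1.
Discriminant D = b^2 - 4ac = (-0.059)^2 - 4*(0.451)*1 = 0.003481 - (1.804) = -1.800519.
D < 0, so the roots are the complex-conjugate pair z = (-b +/- i sqrt(-D)) / (2a) = 0.0654 +/- 1.4876i.
For a conjugate pair |z|^2 = z * conj(z) = (product of roots) = c/a = 1/(0.451) = 2.217295, so |z| = sqrt(2.217295) = 1.4891 for both roots.
Moduli of all roots: 1.4891, 1.4891.
All moduli strictly greater than 1? Yes.
Verdict: Invertible.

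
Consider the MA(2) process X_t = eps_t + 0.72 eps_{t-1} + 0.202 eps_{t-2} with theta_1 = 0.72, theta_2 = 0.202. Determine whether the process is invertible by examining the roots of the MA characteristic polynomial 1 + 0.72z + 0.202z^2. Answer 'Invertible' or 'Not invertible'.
\text{Invertible}

The MA(q) characteristic polynomial is P(z) = 1 + 0.72z + 0.202z^2.
Invertibility requires all roots to lie outside the unit circle, i.e. |z| > 1 for every root.
Set 1 + (0.72) z + (0.202) z^2 = 0, i.e. a z^2 + b z + c = 0 with a = 0.202, b = 0.72, c = 1.
Discriminant D = b^2 - 4ac = (0.72)^2 - 4*(0.202)*1 = 0.5184 - (0.808) = -0.2896.
D < 0, so the roots are the complex-conjugate pair z = (-b +/- i sqrt(-D)) / (2a) = -1.7822 +/- 1.332i.
For a conjugate pair |z|^2 = z * conj(z) = (product of roots) = c/a = 1/(0.202) = 4.950495, so |z| = sqrt(4.950495) = 2.225 for both roots.
Moduli of all roots: 2.2250, 2.2250.
All moduli strictly greater than 1? Yes.
Verdict: Invertible.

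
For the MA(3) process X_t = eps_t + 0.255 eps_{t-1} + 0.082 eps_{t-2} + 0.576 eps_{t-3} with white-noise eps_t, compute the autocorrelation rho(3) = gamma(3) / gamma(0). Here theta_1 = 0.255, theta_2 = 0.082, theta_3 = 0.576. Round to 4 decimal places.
\rho(3) = 0.4104

For an MA(q) process with theta_0 = 1, the autocovariance is
  gamma(k) = sigma^2 * sum_{i=0..q-k} theta_i * theta_{i+k},
and rho(k) = gamma(k) / gamma(0). Sigma^2 cancels.
  numerator   = (1)*(0.576) = 0.576.
  denominator = (1)^2 + (0.255)^2 + (0.082)^2 + (0.576)^2 = 1.403525.
  rho(3) = 0.576 / 1.403525 = 0.4104.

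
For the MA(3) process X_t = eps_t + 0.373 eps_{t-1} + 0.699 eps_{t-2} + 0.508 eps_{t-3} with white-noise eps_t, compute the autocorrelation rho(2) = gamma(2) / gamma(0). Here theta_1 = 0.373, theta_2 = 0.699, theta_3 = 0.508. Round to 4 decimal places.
\rho(2) = 0.4711

For an MA(q) process with theta_0 = 1, the autocovariance is
  gamma(k) = sigma^2 * sum_{i=0..q-k} theta_i * theta_{i+k},
and rho(k) = gamma(k) / gamma(0). Sigma^2 cancels.
  numerator   = (1)*(0.699) + (0.373)*(0.508) = 0.888484.
  denominator = (1)^2 + (0.373)^2 + (0.699)^2 + (0.508)^2 = 1.885794.
  rho(2) = 0.888484 / 1.885794 = 0.4711.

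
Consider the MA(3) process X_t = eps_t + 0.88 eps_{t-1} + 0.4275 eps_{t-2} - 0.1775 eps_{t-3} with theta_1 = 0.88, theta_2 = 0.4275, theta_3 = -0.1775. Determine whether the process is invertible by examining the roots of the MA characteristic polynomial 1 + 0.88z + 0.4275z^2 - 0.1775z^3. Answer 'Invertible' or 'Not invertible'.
\text{Invertible}

The MA(q) characteristic polynomial is P(z) = 1 + 0.88z + 0.4275z^2 - 0.1775z^3.
Invertibility requires all roots to lie outside the unit circle, i.e. |z| > 1 for every root.
Degree 3: look for a simple real root z0 first, then factor out (1 - z/z0) and solve the remaining quadratic.
Testing z0 = 4: P(4) = 1 + (0.88)(4) + (0.4275)(4)^2 + (-0.1775)(4)^3
  = 1 + (3.52) + (6.84) + (-11.36) = 0.  So z_0 = 4 is a root, |z_0| = 4.
Divide out the factor (1 - 0.25 z) = (1 - z/z0) (since 1/z0 = 0.25):
  P(z) = (1 - 0.25 z)(1 + (1.13) z + (0.71) z^2)
  [check: z-coef 1.13 - (0.25) = 0.88; z^2-coef 0.71 - (0.25)(1.13) = 0.4275; z^3-coef -(0.25)(0.71) = -0.1775.]
Remaining roots from the quadratic factor 1 + (1.13) z + (0.71) z^2:
  Set 1 + (1.13) z + (0.71) z^2 = 0, i.e. a z^2 + b z + c = 0 with a = 0.71, b = 1.13, c = 1.
  Discriminant D = b^2 - 4ac = (1.13)^2 - 4*(0.71)*1 = 1.2769 - (2.84) = -1.5631.
  D < 0, so the roots are the complex-conjugate pair z = (-b +/- i sqrt(-D)) / (2a) = -0.7958 +/- 0.8805i.
  For a conjugate pair |z|^2 = z * conj(z) = (product of roots) = c/a = 1/(0.71) = 1.408451, so |z| = sqrt(1.408451) = 1.1868 for both roots.
Moduli of all roots: 4.0000, 1.1868, 1.1868.
All moduli strictly greater than 1? Yes.
Verdict: Invertible.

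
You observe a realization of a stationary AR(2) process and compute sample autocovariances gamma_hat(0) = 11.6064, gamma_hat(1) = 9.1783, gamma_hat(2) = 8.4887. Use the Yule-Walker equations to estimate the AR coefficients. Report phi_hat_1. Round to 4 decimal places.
\hat\phi_{1} = 0.5670

The Yule-Walker equations for an AR(p) process read, in matrix form,
  Gamma_p phi = r_p,   with   (Gamma_p)_{ij} = gamma(|i - j|),
                       (r_p)_i = gamma(i),   i,j = 1..p.
Substitute the sample gammas (Toeplitz matrix and right-hand side of size 2):
  Gamma_p = [[11.6064, 9.1783], [9.1783, 11.6064]]
  r_p     = [9.1783, 8.4887]
Written out:
  11.6064 phi_1 + 9.1783 phi_2 = 9.1783
  9.1783 phi_1 + 11.6064 phi_2 = 8.4887
Solve by Cramer's rule:
  det = gamma(0)^2 - gamma(1)^2 = (11.6064)^2 - (9.1783)^2 = 134.70852096 - 84.24119089 = 50.46733007
  phi_hat_1 = [gamma(1) gamma(0) - gamma(1) gamma(2)] / det = [(9.1783)(11.6064) - (9.1783)(8.4887)] / 50.46733007 = 28.61518591 / 50.46733007 = 0.567
  phi_hat_2 = [gamma(0) gamma(2) - gamma(1)^2] / det = [(11.6064)(8.4887) - (9.1783)^2] / 50.46733007 = 14.28205679 / 50.46733007 = 0.283
So phi_hat = [0.5670, 0.2830].
Therefore phi_hat_1 = 0.5670.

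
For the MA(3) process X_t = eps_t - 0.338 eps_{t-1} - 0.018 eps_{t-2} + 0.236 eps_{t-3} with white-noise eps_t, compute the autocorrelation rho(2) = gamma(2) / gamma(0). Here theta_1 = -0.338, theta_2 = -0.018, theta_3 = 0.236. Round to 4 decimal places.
\rho(2) = -0.0835

For an MA(q) process with theta_0 = 1, the autocovariance is
  gamma(k) = sigma^2 * sum_{i=0..q-k} theta_i * theta_{i+k},
and rho(k) = gamma(k) / gamma(0). Sigma^2 cancels.
  numerator   = (1)*(-0.018) + (-0.338)*(0.236) = -0.097768.
  denominator = (1)^2 + (-0.338)^2 + (-0.018)^2 + (0.236)^2 = 1.170264.
  rho(2) = -0.097768 / 1.170264 = -0.0835.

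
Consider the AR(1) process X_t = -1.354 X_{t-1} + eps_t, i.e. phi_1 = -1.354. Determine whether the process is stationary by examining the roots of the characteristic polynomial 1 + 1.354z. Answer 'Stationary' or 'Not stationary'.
\text{Not stationary}

The AR(p) characteristic polynomial is P(z) = 1 + 1.354z.
Stationarity requires all roots to lie outside the unit circle, i.e. |z| > 1 for every root.
This is linear in z: 1 + (1.354) z = 0  =>  z = -1/(1.354) = -0.738552,  |z| = 0.738552.
Moduli of all roots: 0.7386.
All moduli strictly greater than 1? No.
Verdict: Not stationary.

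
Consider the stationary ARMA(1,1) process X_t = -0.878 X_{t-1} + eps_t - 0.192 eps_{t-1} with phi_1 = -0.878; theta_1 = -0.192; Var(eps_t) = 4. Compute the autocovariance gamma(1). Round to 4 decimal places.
\gamma(1) = -21.8296

Multiply the model equation by X_{t-k} and take expectations. With theta_0 = psi_0 = 1 and psi_j the MA(infinity) weights, this gives
  gamma(k) - sum_i phi_i gamma(k-i) = c_k,
  c_k = sigma^2 * sum_{j=k..q} theta_j psi_{j-k}   (c_k = 0 for k > q),
using gamma(-m) = gamma(m).
psi-weights needed (psi_j = theta_j + sum_i phi_i psi_{j-i}):
  psi_1 = theta_1 + phi_1 = -0.192 + (-0.878) = -1.07
Right-hand sides:
  c_0 = sigma^2 (1 + theta_1 psi_1) = 4 * (1 + (-0.192)(-1.07)) = 4 * 1.20544 = 4.82176
  c_1 = sigma^2 theta_1 = 4 * (-0.192) = -0.768
  c_2 = 0
Equations for k = 0 and k = 1 (AR order 1):
  gamma(0) = phi_1 gamma(1) + c_0
  gamma(1) = phi_1 gamma(0) + c_1
Substituting the second into the first: gamma(0) (1 - phi_1^2) = c_0 + phi_1 c_1, so
  gamma(0) = (c_0 + phi_1 c_1) / (1 - phi_1^2) = (4.82176 + (-0.878)(-0.768)) / (1 - (-0.878)^2) = 5.496064 / 0.229116 = 23.988128.
  gamma(1) = phi_1 gamma(0) + c_1 = (-0.878)(23.988128) + (-0.768) = -21.829577.
Therefore gamma(1) = -21.8296 (to 4 decimal places).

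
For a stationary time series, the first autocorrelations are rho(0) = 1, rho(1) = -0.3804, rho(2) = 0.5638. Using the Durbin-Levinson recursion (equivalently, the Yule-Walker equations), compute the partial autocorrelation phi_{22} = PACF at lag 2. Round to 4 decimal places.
\phi_{22} = 0.4900

The PACF at lag k is phi_{kk}, the last component of the solution
to the Yule-Walker system G_k phi = r_k where
  (G_k)_{ij} = rho(|i - j|), (r_k)_i = rho(i), i,j = 1..k.
Equivalently, Durbin-Levinson gives phi_{kk} iteratively:
  phi_{11} = rho(1)
  phi_{kk} = [rho(k) - sum_{j=1..k-1} phi_{k-1,j} rho(k-j)]
            / [1 - sum_{j=1..k-1} phi_{k-1,j} rho(j)],
  phi_{k,j} = phi_{k-1,j} - phi_{kk} phi_{k-1,k-j},  j = 1..k-1.
Step k = 1:
  phi_11 = rho(1) = -0.3804.
Step k = 2:
  phi_22 = [rho(2) - phi_11 rho(1)] / [1 - phi_11 rho(1)] = [0.5638 - (-0.3804)(-0.3804)] / [1 - (-0.3804)(-0.3804)]
         = 0.41909584 / 0.85529584 = 0.49.
Therefore phi_{22} = 0.4900.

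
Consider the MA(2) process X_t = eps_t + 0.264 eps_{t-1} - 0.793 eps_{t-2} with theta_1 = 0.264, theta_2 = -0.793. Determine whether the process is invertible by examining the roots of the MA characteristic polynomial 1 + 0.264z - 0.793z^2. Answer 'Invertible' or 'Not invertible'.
\text{Not invertible}

The MA(q) characteristic polynomial is P(z) = 1 + 0.264z - 0.793z^2.
Invertibility requires all roots to lie outside the unit circle, i.e. |z| > 1 for every root.
Set 1 + (0.264) z + (-0.793) z^2 = 0, i.e. a z^2 + b z + c = 0 with a = -0.793, b = 0.264, c = 1.
Discriminant D = b^2 - 4ac = (0.264)^2 - 4*(-0.793)*1 = 0.069696 - (-3.172) = 3.241696.
D >= 0, so the roots are real: z = (-b +/- sqrt(D)) / (2a) = (-0.264 +/- 1.800471) / (-1.586).
  z_1 = (-0.264 + 1.800471) / (-1.586) = -0.9688,   |z_1| = 0.9688.
  z_2 = (-0.264 - 1.800471) / (-1.586) = 1.3017,   |z_2| = 1.3017.
Moduli of all roots: 0.9688, 1.3017.
All moduli strictly greater than 1? No.
Verdict: Not invertible.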